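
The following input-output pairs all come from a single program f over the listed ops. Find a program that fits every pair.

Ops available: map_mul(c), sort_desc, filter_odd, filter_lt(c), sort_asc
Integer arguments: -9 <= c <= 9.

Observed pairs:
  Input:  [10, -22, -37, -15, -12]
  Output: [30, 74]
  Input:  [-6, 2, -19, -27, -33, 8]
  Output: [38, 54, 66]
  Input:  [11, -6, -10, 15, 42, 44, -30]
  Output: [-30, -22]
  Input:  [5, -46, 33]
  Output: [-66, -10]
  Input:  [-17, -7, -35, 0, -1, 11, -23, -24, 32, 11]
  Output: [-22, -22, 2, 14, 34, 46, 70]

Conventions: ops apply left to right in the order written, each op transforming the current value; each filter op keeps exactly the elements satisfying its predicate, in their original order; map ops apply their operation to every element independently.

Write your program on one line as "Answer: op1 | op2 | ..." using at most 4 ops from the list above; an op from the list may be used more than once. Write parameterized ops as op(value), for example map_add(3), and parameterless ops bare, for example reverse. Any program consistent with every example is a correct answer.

filter_odd | sort_desc | map_mul(-2)

Check, running the answer program on each example:
  [10, -22, -37, -15, -12] -> [-37, -15] -> [-15, -37] -> [30, 74]
  [-6, 2, -19, -27, -33, 8] -> [-19, -27, -33] -> [-19, -27, -33] -> [38, 54, 66]
  [11, -6, -10, 15, 42, 44, -30] -> [11, 15] -> [15, 11] -> [-30, -22]
  [5, -46, 33] -> [5, 33] -> [33, 5] -> [-66, -10]
  [-17, -7, -35, 0, -1, 11, -23, -24, 32, 11] -> [-17, -7, -35, -1, 11, -23, 11] -> [11, 11, -1, -7, -17, -23, -35] -> [-22, -22, 2, 14, 34, 46, 70]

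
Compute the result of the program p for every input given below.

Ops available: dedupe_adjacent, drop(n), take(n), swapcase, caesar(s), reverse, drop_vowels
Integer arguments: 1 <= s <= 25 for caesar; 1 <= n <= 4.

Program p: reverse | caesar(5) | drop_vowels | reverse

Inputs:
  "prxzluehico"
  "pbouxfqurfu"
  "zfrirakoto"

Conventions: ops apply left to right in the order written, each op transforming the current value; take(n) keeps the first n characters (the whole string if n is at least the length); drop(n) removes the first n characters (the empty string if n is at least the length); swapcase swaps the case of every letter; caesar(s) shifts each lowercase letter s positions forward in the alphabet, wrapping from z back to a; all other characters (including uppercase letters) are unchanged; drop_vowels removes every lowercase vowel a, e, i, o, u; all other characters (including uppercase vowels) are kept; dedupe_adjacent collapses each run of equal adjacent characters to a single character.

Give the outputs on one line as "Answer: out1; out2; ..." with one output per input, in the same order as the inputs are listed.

"wcqzjmnht"; "gtzckvzwkz"; "kwnwfptyt"

Execution, op by op:
  "prxzluehico" -> "ociheulzxrp" -> "thnmjzqecwu" -> "thnmjzqcw" -> "wcqzjmnht"
  "pbouxfqurfu" -> "ufruqfxuobp" -> "zkwzvkcztgu" -> "zkwzvkcztg" -> "gtzckvzwkz"
  "zfrirakoto" -> "otokarirfz" -> "tytpfwnwke" -> "tytpfwnwk" -> "kwnwfptyt"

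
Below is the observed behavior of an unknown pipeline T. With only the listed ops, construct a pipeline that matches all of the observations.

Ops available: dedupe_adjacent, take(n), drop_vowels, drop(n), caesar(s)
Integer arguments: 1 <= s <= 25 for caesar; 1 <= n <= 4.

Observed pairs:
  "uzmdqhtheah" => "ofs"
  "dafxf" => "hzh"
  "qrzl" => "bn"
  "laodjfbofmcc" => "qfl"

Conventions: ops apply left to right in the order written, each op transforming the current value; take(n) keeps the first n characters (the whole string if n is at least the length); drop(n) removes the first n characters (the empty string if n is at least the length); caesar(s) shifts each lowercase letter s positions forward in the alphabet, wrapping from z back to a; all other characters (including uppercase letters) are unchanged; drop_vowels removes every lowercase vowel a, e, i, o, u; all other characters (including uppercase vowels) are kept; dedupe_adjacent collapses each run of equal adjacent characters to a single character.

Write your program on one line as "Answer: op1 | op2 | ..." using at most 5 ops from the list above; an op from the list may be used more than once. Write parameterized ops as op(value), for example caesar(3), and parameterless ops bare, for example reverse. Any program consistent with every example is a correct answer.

caesar(15) | caesar(13) | drop(2) | dedupe_adjacent | take(3)

Check, running the answer program on each example:
  "uzmdqhtheah" -> "jobsfwiwtpw" -> "wbofsjvjgcj" -> "ofsjvjgcj" -> "ofsjvjgcj" -> "ofs"
  "dafxf" -> "spumu" -> "fchzh" -> "hzh" -> "hzh" -> "hzh"
  "qrzl" -> "fgoa" -> "stbn" -> "bn" -> "bn" -> "bn"
  "laodjfbofmcc" -> "apdsyuqdubrr" -> "ncqflhdqhoee" -> "qflhdqhoee" -> "qflhdqhoe" -> "qfl"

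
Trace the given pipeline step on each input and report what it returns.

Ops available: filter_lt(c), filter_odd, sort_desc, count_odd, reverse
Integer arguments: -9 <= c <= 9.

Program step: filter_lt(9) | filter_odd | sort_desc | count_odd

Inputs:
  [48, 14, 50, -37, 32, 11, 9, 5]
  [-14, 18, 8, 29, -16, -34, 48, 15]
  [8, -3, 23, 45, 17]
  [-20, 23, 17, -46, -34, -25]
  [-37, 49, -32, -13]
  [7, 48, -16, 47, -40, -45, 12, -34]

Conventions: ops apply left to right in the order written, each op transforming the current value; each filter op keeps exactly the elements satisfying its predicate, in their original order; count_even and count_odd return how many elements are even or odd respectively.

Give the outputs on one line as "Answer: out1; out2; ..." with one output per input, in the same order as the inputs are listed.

2; 0; 1; 1; 2; 2

Execution, op by op:
  [48, 14, 50, -37, 32, 11, 9, 5] -> [-37, 5] -> [-37, 5] -> [5, -37] -> 2
  [-14, 18, 8, 29, -16, -34, 48, 15] -> [-14, 8, -16, -34] -> [] -> [] -> 0
  [8, -3, 23, 45, 17] -> [8, -3] -> [-3] -> [-3] -> 1
  [-20, 23, 17, -46, -34, -25] -> [-20, -46, -34, -25] -> [-25] -> [-25] -> 1
  [-37, 49, -32, -13] -> [-37, -32, -13] -> [-37, -13] -> [-13, -37] -> 2
  [7, 48, -16, 47, -40, -45, 12, -34] -> [7, -16, -40, -45, -34] -> [7, -45] -> [7, -45] -> 2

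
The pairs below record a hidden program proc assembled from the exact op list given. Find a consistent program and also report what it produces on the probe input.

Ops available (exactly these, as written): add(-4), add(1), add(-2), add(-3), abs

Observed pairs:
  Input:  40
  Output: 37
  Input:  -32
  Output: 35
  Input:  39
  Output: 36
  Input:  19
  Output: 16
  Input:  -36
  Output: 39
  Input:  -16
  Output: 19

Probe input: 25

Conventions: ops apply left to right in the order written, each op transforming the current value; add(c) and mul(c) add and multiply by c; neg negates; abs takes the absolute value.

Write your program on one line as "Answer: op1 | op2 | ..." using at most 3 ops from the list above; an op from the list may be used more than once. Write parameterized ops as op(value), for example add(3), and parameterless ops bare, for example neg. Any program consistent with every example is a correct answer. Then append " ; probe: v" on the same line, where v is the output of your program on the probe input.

add(-3) | abs ; probe: 22

Check, running the answer program on each example:
  40 -> 37 -> 37
  -32 -> -35 -> 35
  39 -> 36 -> 36
  19 -> 16 -> 16
  -36 -> -39 -> 39
  -16 -> -19 -> 19
  probe: 25 -> 22 -> 22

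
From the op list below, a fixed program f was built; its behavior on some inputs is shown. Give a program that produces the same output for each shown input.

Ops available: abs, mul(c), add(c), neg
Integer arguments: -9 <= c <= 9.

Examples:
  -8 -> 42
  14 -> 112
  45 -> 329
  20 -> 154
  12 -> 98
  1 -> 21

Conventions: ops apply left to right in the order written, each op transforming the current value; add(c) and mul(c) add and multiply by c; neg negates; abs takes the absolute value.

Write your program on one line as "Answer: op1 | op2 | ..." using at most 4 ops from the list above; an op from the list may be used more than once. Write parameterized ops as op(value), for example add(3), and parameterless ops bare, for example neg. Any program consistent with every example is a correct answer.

add(2) | mul(-7) | neg | abs

Check, running the answer program on each example:
  -8 -> -6 -> 42 -> -42 -> 42
  14 -> 16 -> -112 -> 112 -> 112
  45 -> 47 -> -329 -> 329 -> 329
  20 -> 22 -> -154 -> 154 -> 154
  12 -> 14 -> -98 -> 98 -> 98
  1 -> 3 -> -21 -> 21 -> 21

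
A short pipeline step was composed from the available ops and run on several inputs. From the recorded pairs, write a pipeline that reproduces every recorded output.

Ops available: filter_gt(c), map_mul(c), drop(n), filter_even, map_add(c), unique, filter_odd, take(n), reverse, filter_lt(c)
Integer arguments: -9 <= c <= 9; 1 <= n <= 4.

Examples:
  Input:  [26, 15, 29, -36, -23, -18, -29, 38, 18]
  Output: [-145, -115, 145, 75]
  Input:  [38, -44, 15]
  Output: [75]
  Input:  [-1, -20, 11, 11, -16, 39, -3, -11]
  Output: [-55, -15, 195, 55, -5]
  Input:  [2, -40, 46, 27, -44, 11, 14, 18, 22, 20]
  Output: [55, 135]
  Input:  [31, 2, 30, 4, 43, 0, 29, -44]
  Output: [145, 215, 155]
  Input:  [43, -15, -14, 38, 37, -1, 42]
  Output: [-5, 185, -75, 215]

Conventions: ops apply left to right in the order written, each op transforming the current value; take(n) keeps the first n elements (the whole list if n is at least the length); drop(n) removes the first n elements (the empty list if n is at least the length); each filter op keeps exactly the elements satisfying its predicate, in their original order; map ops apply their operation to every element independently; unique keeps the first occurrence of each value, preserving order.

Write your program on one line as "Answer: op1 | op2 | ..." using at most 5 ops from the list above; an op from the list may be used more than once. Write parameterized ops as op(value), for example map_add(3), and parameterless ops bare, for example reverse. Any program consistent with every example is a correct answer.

map_mul(5) | filter_odd | unique | reverse

Check, running the answer program on each example:
  [26, 15, 29, -36, -23, -18, -29, 38, 18] -> [130, 75, 145, -180, -115, -90, -145, 190, 90] -> [75, 145, -115, -145] -> [75, 145, -115, -145] -> [-145, -115, 145, 75]
  [38, -44, 15] -> [190, -220, 75] -> [75] -> [75] -> [75]
  [-1, -20, 11, 11, -16, 39, -3, -11] -> [-5, -100, 55, 55, -80, 195, -15, -55] -> [-5, 55, 55, 195, -15, -55] -> [-5, 55, 195, -15, -55] -> [-55, -15, 195, 55, -5]
  [2, -40, 46, 27, -44, 11, 14, 18, 22, 20] -> [10, -200, 230, 135, -220, 55, 70, 90, 110, 100] -> [135, 55] -> [135, 55] -> [55, 135]
  [31, 2, 30, 4, 43, 0, 29, -44] -> [155, 10, 150, 20, 215, 0, 145, -220] -> [155, 215, 145] -> [155, 215, 145] -> [145, 215, 155]
  [43, -15, -14, 38, 37, -1, 42] -> [215, -75, -70, 190, 185, -5, 210] -> [215, -75, 185, -5] -> [215, -75, 185, -5] -> [-5, 185, -75, 215]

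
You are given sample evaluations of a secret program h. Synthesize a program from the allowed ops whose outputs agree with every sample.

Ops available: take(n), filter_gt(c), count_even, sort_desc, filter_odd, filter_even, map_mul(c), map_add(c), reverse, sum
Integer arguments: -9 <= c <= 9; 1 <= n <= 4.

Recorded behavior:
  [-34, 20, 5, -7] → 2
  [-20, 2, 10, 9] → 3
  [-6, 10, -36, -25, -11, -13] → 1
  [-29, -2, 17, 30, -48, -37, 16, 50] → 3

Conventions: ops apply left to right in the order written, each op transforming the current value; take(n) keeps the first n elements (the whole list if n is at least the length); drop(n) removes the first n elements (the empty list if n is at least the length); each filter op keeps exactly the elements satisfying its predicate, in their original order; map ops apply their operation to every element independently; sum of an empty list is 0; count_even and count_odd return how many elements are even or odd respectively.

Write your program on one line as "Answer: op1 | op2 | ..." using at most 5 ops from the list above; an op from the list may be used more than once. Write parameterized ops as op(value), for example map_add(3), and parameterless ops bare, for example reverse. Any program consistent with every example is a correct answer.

reverse | map_add(-6) | take(4) | count_even

Check, running the answer program on each example:
  [-34, 20, 5, -7] -> [-7, 5, 20, -34] -> [-13, -1, 14, -40] -> [-13, -1, 14, -40] -> 2
  [-20, 2, 10, 9] -> [9, 10, 2, -20] -> [3, 4, -4, -26] -> [3, 4, -4, -26] -> 3
  [-6, 10, -36, -25, -11, -13] -> [-13, -11, -25, -36, 10, -6] -> [-19, -17, -31, -42, 4, -12] -> [-19, -17, -31, -42] -> 1
  [-29, -2, 17, 30, -48, -37, 16, 50] -> [50, 16, -37, -48, 30, 17, -2, -29] -> [44, 10, -43, -54, 24, 11, -8, -35] -> [44, 10, -43, -54] -> 3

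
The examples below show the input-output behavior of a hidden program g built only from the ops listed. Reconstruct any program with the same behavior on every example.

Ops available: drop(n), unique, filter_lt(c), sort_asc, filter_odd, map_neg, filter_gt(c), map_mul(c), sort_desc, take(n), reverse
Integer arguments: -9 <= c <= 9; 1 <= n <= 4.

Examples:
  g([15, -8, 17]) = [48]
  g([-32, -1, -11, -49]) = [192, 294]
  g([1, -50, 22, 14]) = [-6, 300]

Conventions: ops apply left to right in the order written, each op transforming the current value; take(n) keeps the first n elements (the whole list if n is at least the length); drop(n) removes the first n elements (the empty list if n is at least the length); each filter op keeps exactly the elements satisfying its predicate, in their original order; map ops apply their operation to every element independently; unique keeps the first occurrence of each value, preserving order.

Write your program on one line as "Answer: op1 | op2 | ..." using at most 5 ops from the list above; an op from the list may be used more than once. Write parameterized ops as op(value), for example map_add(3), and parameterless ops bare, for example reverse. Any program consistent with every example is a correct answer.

sort_desc | drop(2) | map_mul(6) | map_neg

Check, running the answer program on each example:
  [15, -8, 17] -> [17, 15, -8] -> [-8] -> [-48] -> [48]
  [-32, -1, -11, -49] -> [-1, -11, -32, -49] -> [-32, -49] -> [-192, -294] -> [192, 294]
  [1, -50, 22, 14] -> [22, 14, 1, -50] -> [1, -50] -> [6, -300] -> [-6, 300]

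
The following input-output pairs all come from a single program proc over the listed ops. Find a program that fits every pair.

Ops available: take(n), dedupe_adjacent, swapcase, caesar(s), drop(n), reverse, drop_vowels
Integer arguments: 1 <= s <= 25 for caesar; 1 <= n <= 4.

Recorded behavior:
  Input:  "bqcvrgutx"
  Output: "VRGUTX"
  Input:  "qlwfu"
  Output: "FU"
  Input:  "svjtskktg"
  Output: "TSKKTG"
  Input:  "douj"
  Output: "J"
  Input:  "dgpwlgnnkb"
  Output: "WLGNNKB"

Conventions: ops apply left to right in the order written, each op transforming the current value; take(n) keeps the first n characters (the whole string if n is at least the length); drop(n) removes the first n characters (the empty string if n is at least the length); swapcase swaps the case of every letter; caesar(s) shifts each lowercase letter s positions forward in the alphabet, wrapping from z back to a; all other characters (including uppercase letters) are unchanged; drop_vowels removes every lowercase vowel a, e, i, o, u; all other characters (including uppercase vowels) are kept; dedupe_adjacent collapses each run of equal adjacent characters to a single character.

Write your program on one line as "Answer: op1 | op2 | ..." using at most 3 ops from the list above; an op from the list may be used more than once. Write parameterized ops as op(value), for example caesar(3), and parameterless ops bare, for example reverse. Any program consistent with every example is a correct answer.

drop(3) | swapcase

Check, running the answer program on each example:
  "bqcvrgutx" -> "vrgutx" -> "VRGUTX"
  "qlwfu" -> "fu" -> "FU"
  "svjtskktg" -> "tskktg" -> "TSKKTG"
  "douj" -> "j" -> "J"
  "dgpwlgnnkb" -> "wlgnnkb" -> "WLGNNKB"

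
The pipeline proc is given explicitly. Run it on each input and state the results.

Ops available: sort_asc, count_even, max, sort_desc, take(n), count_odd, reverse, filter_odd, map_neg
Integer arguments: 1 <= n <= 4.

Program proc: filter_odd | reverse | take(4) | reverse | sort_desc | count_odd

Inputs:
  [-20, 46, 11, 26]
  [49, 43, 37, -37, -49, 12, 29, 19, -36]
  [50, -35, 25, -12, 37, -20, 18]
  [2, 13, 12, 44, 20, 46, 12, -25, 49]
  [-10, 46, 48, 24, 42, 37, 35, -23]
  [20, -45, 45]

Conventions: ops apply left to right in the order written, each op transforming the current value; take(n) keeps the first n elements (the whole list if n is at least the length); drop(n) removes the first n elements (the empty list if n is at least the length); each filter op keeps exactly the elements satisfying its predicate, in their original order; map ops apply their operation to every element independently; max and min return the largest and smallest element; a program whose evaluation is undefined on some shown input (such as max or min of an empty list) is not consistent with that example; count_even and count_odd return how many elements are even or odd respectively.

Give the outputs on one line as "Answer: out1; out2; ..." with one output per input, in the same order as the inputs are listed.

Execution, op by op:
  [-20, 46, 11, 26] -> [11] -> [11] -> [11] -> [11] -> [11] -> 1
  [49, 43, 37, -37, -49, 12, 29, 19, -36] -> [49, 43, 37, -37, -49, 29, 19] -> [19, 29, -49, -37, 37, 43, 49] -> [19, 29, -49, -37] -> [-37, -49, 29, 19] -> [29, 19, -37, -49] -> 4
  [50, -35, 25, -12, 37, -20, 18] -> [-35, 25, 37] -> [37, 25, -35] -> [37, 25, -35] -> [-35, 25, 37] -> [37, 25, -35] -> 3
  [2, 13, 12, 44, 20, 46, 12, -25, 49] -> [13, -25, 49] -> [49, -25, 13] -> [49, -25, 13] -> [13, -25, 49] -> [49, 13, -25] -> 3
  [-10, 46, 48, 24, 42, 37, 35, -23] -> [37, 35, -23] -> [-23, 35, 37] -> [-23, 35, 37] -> [37, 35, -23] -> [37, 35, -23] -> 3
  [20, -45, 45] -> [-45, 45] -> [45, -45] -> [45, -45] -> [-45, 45] -> [45, -45] -> 2

1; 4; 3; 3; 3; 2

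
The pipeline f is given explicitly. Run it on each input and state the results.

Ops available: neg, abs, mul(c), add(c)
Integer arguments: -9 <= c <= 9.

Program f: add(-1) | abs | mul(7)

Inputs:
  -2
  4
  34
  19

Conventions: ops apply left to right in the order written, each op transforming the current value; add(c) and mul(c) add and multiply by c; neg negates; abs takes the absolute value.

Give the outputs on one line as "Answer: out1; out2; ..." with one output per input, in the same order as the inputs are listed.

21; 21; 231; 126

Execution, op by op:
  -2 -> -3 -> 3 -> 21
  4 -> 3 -> 3 -> 21
  34 -> 33 -> 33 -> 231
  19 -> 18 -> 18 -> 126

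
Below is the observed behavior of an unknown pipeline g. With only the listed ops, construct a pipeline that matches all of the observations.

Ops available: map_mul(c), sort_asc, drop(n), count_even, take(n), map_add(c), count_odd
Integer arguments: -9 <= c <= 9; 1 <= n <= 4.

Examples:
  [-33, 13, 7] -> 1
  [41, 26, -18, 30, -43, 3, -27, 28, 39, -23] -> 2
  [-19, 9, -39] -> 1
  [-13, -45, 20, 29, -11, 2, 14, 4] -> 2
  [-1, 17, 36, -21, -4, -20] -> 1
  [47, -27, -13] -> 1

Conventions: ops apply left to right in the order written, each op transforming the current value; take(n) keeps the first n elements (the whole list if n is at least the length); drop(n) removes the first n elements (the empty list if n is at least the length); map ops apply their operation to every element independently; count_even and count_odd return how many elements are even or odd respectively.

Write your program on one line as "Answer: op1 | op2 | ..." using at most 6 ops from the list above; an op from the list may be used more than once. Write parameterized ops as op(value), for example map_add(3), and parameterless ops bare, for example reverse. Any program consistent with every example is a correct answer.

drop(2) | map_add(4) | map_add(5) | take(4) | count_even

Check, running the answer program on each example:
  [-33, 13, 7] -> [7] -> [11] -> [16] -> [16] -> 1
  [41, 26, -18, 30, -43, 3, -27, 28, 39, -23] -> [-18, 30, -43, 3, -27, 28, 39, -23] -> [-14, 34, -39, 7, -23, 32, 43, -19] -> [-9, 39, -34, 12, -18, 37, 48, -14] -> [-9, 39, -34, 12] -> 2
  [-19, 9, -39] -> [-39] -> [-35] -> [-30] -> [-30] -> 1
  [-13, -45, 20, 29, -11, 2, 14, 4] -> [20, 29, -11, 2, 14, 4] -> [24, 33, -7, 6, 18, 8] -> [29, 38, -2, 11, 23, 13] -> [29, 38, -2, 11] -> 2
  [-1, 17, 36, -21, -4, -20] -> [36, -21, -4, -20] -> [40, -17, 0, -16] -> [45, -12, 5, -11] -> [45, -12, 5, -11] -> 1
  [47, -27, -13] -> [-13] -> [-9] -> [-4] -> [-4] -> 1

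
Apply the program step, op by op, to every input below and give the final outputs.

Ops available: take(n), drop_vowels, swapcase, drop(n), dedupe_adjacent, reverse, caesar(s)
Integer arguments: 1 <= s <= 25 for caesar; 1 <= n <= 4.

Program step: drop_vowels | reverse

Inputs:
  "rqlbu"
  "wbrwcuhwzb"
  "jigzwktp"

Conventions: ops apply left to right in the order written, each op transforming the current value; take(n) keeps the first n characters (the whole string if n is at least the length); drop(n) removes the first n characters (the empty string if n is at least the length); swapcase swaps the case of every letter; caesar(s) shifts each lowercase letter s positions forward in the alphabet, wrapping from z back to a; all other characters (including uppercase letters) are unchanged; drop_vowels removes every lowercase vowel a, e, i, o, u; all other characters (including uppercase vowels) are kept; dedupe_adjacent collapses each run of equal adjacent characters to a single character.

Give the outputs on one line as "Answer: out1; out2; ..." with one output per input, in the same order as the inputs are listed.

"blqr"; "bzwhcwrbw"; "ptkwzgj"

Execution, op by op:
  "rqlbu" -> "rqlb" -> "blqr"
  "wbrwcuhwzb" -> "wbrwchwzb" -> "bzwhcwrbw"
  "jigzwktp" -> "jgzwktp" -> "ptkwzgj"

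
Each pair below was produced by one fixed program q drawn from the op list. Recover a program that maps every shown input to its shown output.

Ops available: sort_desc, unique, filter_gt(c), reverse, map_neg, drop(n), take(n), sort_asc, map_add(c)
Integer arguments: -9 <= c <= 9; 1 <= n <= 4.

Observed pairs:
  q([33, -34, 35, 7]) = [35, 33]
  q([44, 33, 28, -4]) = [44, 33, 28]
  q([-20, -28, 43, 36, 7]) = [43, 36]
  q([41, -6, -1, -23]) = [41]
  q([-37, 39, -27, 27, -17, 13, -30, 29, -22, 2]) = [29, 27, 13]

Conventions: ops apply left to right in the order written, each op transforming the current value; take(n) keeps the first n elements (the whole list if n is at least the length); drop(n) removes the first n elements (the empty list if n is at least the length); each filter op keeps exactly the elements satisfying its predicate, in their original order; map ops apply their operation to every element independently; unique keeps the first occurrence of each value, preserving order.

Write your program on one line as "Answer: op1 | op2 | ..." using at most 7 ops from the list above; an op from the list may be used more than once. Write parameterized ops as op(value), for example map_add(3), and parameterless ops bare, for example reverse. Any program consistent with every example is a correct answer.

filter_gt(-4) | sort_asc | take(4) | filter_gt(-1) | filter_gt(7) | reverse

Check, running the answer program on each example:
  [33, -34, 35, 7] -> [33, 35, 7] -> [7, 33, 35] -> [7, 33, 35] -> [7, 33, 35] -> [33, 35] -> [35, 33]
  [44, 33, 28, -4] -> [44, 33, 28] -> [28, 33, 44] -> [28, 33, 44] -> [28, 33, 44] -> [28, 33, 44] -> [44, 33, 28]
  [-20, -28, 43, 36, 7] -> [43, 36, 7] -> [7, 36, 43] -> [7, 36, 43] -> [7, 36, 43] -> [36, 43] -> [43, 36]
  [41, -6, -1, -23] -> [41, -1] -> [-1, 41] -> [-1, 41] -> [41] -> [41] -> [41]
  [-37, 39, -27, 27, -17, 13, -30, 29, -22, 2] -> [39, 27, 13, 29, 2] -> [2, 13, 27, 29, 39] -> [2, 13, 27, 29] -> [2, 13, 27, 29] -> [13, 27, 29] -> [29, 27, 13]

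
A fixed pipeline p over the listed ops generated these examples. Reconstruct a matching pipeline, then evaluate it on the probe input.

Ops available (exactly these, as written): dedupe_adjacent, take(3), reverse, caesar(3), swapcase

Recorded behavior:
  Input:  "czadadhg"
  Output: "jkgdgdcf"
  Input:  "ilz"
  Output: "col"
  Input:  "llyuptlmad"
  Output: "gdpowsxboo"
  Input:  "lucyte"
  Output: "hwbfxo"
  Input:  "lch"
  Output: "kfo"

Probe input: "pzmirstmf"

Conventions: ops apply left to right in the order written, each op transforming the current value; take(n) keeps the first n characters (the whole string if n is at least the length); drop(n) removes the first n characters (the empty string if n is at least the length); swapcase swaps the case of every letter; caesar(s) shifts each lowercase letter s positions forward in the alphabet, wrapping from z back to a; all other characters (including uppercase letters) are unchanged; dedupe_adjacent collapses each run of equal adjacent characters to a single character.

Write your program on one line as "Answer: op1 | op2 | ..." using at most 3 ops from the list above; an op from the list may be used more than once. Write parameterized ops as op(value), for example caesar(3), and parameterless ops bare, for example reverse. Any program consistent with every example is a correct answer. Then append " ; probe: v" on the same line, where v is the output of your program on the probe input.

reverse | caesar(3) ; probe: "ipwvulpcs"

Check, running the answer program on each example:
  "czadadhg" -> "ghdadazc" -> "jkgdgdcf"
  "ilz" -> "zli" -> "col"
  "llyuptlmad" -> "damltpuyll" -> "gdpowsxboo"
  "lucyte" -> "etycul" -> "hwbfxo"
  "lch" -> "hcl" -> "kfo"
  probe: "pzmirstmf" -> "fmtsrimzp" -> "ipwvulpcs"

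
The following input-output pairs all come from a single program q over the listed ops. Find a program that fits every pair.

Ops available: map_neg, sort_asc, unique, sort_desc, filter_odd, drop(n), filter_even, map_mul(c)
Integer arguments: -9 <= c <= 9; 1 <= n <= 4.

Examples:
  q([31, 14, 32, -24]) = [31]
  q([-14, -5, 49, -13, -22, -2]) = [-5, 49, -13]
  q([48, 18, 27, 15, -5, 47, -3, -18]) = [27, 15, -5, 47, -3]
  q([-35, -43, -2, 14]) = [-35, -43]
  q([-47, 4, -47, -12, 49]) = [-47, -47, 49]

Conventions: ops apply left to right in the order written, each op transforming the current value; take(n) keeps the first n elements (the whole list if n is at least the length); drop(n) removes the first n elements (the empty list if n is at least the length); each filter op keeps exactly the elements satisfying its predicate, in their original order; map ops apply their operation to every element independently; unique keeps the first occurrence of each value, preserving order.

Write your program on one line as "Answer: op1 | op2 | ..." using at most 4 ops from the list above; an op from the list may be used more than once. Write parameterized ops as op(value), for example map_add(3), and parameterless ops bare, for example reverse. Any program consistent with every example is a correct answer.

map_mul(-1) | filter_odd | map_neg

Check, running the answer program on each example:
  [31, 14, 32, -24] -> [-31, -14, -32, 24] -> [-31] -> [31]
  [-14, -5, 49, -13, -22, -2] -> [14, 5, -49, 13, 22, 2] -> [5, -49, 13] -> [-5, 49, -13]
  [48, 18, 27, 15, -5, 47, -3, -18] -> [-48, -18, -27, -15, 5, -47, 3, 18] -> [-27, -15, 5, -47, 3] -> [27, 15, -5, 47, -3]
  [-35, -43, -2, 14] -> [35, 43, 2, -14] -> [35, 43] -> [-35, -43]
  [-47, 4, -47, -12, 49] -> [47, -4, 47, 12, -49] -> [47, 47, -49] -> [-47, -47, 49]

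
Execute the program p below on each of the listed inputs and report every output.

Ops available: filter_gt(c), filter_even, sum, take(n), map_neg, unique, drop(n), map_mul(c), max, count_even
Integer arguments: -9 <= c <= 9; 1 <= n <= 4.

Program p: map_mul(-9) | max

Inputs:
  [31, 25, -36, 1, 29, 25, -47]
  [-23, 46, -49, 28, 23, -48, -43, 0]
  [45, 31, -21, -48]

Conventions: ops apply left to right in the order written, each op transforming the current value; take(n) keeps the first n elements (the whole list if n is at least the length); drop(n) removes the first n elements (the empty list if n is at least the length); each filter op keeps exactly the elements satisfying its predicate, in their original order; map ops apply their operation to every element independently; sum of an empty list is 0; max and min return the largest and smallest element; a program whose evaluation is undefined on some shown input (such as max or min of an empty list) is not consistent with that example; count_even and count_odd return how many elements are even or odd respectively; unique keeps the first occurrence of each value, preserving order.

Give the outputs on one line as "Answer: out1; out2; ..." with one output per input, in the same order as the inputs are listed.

423; 441; 432

Execution, op by op:
  [31, 25, -36, 1, 29, 25, -47] -> [-279, -225, 324, -9, -261, -225, 423] -> 423
  [-23, 46, -49, 28, 23, -48, -43, 0] -> [207, -414, 441, -252, -207, 432, 387, 0] -> 441
  [45, 31, -21, -48] -> [-405, -279, 189, 432] -> 432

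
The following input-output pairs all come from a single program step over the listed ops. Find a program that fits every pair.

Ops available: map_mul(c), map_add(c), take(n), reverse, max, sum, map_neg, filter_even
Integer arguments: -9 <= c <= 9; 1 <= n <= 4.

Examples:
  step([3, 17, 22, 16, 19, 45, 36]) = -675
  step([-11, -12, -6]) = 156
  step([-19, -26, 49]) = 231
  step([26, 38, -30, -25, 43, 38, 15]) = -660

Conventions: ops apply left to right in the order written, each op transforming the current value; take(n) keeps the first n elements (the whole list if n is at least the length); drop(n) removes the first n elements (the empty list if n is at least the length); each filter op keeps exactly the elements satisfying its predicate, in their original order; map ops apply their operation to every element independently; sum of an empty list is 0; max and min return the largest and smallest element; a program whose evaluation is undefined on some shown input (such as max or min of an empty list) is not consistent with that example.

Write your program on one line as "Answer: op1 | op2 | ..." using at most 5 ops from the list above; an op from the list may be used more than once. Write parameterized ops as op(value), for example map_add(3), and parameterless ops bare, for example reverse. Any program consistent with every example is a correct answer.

map_mul(9) | map_neg | filter_even | map_add(-3) | sum

Check, running the answer program on each example:
  [3, 17, 22, 16, 19, 45, 36] -> [27, 153, 198, 144, 171, 405, 324] -> [-27, -153, -198, -144, -171, -405, -324] -> [-198, -144, -324] -> [-201, -147, -327] -> -675
  [-11, -12, -6] -> [-99, -108, -54] -> [99, 108, 54] -> [108, 54] -> [105, 51] -> 156
  [-19, -26, 49] -> [-171, -234, 441] -> [171, 234, -441] -> [234] -> [231] -> 231
  [26, 38, -30, -25, 43, 38, 15] -> [234, 342, -270, -225, 387, 342, 135] -> [-234, -342, 270, 225, -387, -342, -135] -> [-234, -342, 270, -342] -> [-237, -345, 267, -345] -> -660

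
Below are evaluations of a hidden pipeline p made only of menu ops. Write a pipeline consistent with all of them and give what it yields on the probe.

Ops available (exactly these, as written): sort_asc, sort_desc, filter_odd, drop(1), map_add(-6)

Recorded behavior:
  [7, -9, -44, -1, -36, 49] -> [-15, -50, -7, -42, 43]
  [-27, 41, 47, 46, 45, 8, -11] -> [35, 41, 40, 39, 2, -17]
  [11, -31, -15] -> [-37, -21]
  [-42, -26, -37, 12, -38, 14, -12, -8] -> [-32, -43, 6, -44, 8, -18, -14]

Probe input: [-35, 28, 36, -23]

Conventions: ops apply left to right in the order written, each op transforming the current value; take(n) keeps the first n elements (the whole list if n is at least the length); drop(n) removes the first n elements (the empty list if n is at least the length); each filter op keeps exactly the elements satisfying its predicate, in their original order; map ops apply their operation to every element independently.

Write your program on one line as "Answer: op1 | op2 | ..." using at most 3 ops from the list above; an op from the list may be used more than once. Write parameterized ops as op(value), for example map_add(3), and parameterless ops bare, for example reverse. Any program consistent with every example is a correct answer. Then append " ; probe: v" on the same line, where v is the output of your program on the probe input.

drop(1) | map_add(-6) ; probe: [22, 30, -29]

Check, running the answer program on each example:
  [7, -9, -44, -1, -36, 49] -> [-9, -44, -1, -36, 49] -> [-15, -50, -7, -42, 43]
  [-27, 41, 47, 46, 45, 8, -11] -> [41, 47, 46, 45, 8, -11] -> [35, 41, 40, 39, 2, -17]
  [11, -31, -15] -> [-31, -15] -> [-37, -21]
  [-42, -26, -37, 12, -38, 14, -12, -8] -> [-26, -37, 12, -38, 14, -12, -8] -> [-32, -43, 6, -44, 8, -18, -14]
  probe: [-35, 28, 36, -23] -> [28, 36, -23] -> [22, 30, -29]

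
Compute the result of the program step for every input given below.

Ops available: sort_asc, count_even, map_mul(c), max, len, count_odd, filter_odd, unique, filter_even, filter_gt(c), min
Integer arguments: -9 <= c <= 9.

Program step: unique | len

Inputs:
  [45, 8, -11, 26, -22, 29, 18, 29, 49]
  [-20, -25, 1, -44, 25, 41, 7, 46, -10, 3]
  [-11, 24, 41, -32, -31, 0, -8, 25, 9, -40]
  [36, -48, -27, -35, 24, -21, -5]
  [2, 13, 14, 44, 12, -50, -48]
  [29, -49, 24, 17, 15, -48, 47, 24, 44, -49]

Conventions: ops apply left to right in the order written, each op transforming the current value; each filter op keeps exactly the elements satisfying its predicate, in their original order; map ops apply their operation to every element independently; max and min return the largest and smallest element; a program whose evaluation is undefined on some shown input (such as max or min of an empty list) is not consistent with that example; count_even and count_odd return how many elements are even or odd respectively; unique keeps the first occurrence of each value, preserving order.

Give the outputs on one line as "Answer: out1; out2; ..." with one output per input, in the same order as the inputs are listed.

8; 10; 10; 7; 7; 8

Execution, op by op:
  [45, 8, -11, 26, -22, 29, 18, 29, 49] -> [45, 8, -11, 26, -22, 29, 18, 49] -> 8
  [-20, -25, 1, -44, 25, 41, 7, 46, -10, 3] -> [-20, -25, 1, -44, 25, 41, 7, 46, -10, 3] -> 10
  [-11, 24, 41, -32, -31, 0, -8, 25, 9, -40] -> [-11, 24, 41, -32, -31, 0, -8, 25, 9, -40] -> 10
  [36, -48, -27, -35, 24, -21, -5] -> [36, -48, -27, -35, 24, -21, -5] -> 7
  [2, 13, 14, 44, 12, -50, -48] -> [2, 13, 14, 44, 12, -50, -48] -> 7
  [29, -49, 24, 17, 15, -48, 47, 24, 44, -49] -> [29, -49, 24, 17, 15, -48, 47, 44] -> 8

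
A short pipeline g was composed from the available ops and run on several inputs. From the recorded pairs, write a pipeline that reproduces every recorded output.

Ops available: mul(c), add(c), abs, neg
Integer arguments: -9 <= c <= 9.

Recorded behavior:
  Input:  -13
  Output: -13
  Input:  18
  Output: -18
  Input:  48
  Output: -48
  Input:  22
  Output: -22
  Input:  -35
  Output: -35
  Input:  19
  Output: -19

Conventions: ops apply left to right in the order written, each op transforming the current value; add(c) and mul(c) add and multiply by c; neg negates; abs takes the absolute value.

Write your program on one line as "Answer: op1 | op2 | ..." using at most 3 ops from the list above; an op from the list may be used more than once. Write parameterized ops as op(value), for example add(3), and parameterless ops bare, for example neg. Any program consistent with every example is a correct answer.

neg | abs | neg

Check, running the answer program on each example:
  -13 -> 13 -> 13 -> -13
  18 -> -18 -> 18 -> -18
  48 -> -48 -> 48 -> -48
  22 -> -22 -> 22 -> -22
  -35 -> 35 -> 35 -> -35
  19 -> -19 -> 19 -> -19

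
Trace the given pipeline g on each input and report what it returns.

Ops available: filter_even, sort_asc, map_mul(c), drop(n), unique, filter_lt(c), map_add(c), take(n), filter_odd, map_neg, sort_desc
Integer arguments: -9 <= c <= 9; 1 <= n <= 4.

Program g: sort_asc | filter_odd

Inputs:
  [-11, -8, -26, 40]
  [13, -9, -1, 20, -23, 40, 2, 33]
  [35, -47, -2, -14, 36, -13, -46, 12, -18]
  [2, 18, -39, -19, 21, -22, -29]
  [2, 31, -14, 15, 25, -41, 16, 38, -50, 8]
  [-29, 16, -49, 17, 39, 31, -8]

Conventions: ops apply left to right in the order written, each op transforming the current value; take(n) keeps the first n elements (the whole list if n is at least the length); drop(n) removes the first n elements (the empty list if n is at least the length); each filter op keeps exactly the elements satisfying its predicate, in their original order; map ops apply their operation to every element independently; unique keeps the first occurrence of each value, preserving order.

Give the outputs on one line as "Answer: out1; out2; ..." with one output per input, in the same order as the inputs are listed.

Execution, op by op:
  [-11, -8, -26, 40] -> [-26, -11, -8, 40] -> [-11]
  [13, -9, -1, 20, -23, 40, 2, 33] -> [-23, -9, -1, 2, 13, 20, 33, 40] -> [-23, -9, -1, 13, 33]
  [35, -47, -2, -14, 36, -13, -46, 12, -18] -> [-47, -46, -18, -14, -13, -2, 12, 35, 36] -> [-47, -13, 35]
  [2, 18, -39, -19, 21, -22, -29] -> [-39, -29, -22, -19, 2, 18, 21] -> [-39, -29, -19, 21]
  [2, 31, -14, 15, 25, -41, 16, 38, -50, 8] -> [-50, -41, -14, 2, 8, 15, 16, 25, 31, 38] -> [-41, 15, 25, 31]
  [-29, 16, -49, 17, 39, 31, -8] -> [-49, -29, -8, 16, 17, 31, 39] -> [-49, -29, 17, 31, 39]

[-11]; [-23, -9, -1, 13, 33]; [-47, -13, 35]; [-39, -29, -19, 21]; [-41, 15, 25, 31]; [-49, -29, 17, 31, 39]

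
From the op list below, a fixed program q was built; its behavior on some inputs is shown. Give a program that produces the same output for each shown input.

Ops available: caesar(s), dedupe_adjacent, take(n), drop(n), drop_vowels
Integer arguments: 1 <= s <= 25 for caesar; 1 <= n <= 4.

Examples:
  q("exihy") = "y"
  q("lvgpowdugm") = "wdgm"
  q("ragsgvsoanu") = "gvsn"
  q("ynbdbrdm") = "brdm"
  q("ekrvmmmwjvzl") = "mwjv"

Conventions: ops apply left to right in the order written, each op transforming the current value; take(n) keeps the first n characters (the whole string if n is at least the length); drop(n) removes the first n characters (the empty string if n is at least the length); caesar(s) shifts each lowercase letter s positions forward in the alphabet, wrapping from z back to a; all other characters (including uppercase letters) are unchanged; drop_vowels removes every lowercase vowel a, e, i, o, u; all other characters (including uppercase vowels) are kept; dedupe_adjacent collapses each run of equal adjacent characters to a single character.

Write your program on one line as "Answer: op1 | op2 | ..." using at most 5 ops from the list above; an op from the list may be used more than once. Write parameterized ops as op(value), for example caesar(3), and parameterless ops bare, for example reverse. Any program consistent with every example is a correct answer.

dedupe_adjacent | drop(4) | drop_vowels | take(4)

Check, running the answer program on each example:
  "exihy" -> "exihy" -> "y" -> "y" -> "y"
  "lvgpowdugm" -> "lvgpowdugm" -> "owdugm" -> "wdgm" -> "wdgm"
  "ragsgvsoanu" -> "ragsgvsoanu" -> "gvsoanu" -> "gvsn" -> "gvsn"
  "ynbdbrdm" -> "ynbdbrdm" -> "brdm" -> "brdm" -> "brdm"
  "ekrvmmmwjvzl" -> "ekrvmwjvzl" -> "mwjvzl" -> "mwjvzl" -> "mwjv"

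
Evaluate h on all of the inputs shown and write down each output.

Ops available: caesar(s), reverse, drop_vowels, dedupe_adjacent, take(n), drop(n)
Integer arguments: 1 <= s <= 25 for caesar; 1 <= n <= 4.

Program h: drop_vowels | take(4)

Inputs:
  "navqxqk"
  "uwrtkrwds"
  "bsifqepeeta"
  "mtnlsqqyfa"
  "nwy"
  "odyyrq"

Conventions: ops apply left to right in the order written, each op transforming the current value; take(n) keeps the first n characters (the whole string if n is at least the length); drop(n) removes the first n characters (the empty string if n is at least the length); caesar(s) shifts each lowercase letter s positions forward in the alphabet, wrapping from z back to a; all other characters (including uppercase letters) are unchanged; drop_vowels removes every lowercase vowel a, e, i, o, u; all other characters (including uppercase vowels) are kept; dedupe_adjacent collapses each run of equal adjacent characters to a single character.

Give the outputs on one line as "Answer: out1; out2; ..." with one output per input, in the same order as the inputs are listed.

"nvqx"; "wrtk"; "bsfq"; "mtnl"; "nwy"; "dyyr"

Execution, op by op:
  "navqxqk" -> "nvqxqk" -> "nvqx"
  "uwrtkrwds" -> "wrtkrwds" -> "wrtk"
  "bsifqepeeta" -> "bsfqpt" -> "bsfq"
  "mtnlsqqyfa" -> "mtnlsqqyf" -> "mtnl"
  "nwy" -> "nwy" -> "nwy"
  "odyyrq" -> "dyyrq" -> "dyyr"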